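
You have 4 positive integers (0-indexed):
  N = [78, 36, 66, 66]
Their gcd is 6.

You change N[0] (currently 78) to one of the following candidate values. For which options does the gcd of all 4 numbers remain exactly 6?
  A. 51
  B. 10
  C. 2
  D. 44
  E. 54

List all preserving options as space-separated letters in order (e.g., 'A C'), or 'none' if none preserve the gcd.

Old gcd = 6; gcd of others (without N[0]) = 6
New gcd for candidate v: gcd(6, v). Preserves old gcd iff gcd(6, v) = 6.
  Option A: v=51, gcd(6,51)=3 -> changes
  Option B: v=10, gcd(6,10)=2 -> changes
  Option C: v=2, gcd(6,2)=2 -> changes
  Option D: v=44, gcd(6,44)=2 -> changes
  Option E: v=54, gcd(6,54)=6 -> preserves

Answer: E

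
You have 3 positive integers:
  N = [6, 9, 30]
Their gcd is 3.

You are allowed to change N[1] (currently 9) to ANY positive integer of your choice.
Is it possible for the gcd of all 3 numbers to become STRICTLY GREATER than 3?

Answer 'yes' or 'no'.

Current gcd = 3
gcd of all OTHER numbers (without N[1]=9): gcd([6, 30]) = 6
The new gcd after any change is gcd(6, new_value).
This can be at most 6.
Since 6 > old gcd 3, the gcd CAN increase (e.g., set N[1] = 6).

Answer: yes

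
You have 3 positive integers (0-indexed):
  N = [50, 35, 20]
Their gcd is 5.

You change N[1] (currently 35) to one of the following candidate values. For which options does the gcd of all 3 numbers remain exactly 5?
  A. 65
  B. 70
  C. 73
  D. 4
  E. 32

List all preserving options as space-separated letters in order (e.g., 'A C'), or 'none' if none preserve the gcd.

Old gcd = 5; gcd of others (without N[1]) = 10
New gcd for candidate v: gcd(10, v). Preserves old gcd iff gcd(10, v) = 5.
  Option A: v=65, gcd(10,65)=5 -> preserves
  Option B: v=70, gcd(10,70)=10 -> changes
  Option C: v=73, gcd(10,73)=1 -> changes
  Option D: v=4, gcd(10,4)=2 -> changes
  Option E: v=32, gcd(10,32)=2 -> changes

Answer: A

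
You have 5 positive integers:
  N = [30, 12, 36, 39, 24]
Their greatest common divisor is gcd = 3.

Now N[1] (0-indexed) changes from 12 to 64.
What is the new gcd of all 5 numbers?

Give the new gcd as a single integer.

Answer: 1

Derivation:
Numbers: [30, 12, 36, 39, 24], gcd = 3
Change: index 1, 12 -> 64
gcd of the OTHER numbers (without index 1): gcd([30, 36, 39, 24]) = 3
New gcd = gcd(g_others, new_val) = gcd(3, 64) = 1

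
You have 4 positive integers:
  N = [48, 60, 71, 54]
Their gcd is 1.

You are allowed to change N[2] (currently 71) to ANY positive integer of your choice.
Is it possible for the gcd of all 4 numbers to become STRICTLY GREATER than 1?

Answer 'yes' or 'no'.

Answer: yes

Derivation:
Current gcd = 1
gcd of all OTHER numbers (without N[2]=71): gcd([48, 60, 54]) = 6
The new gcd after any change is gcd(6, new_value).
This can be at most 6.
Since 6 > old gcd 1, the gcd CAN increase (e.g., set N[2] = 6).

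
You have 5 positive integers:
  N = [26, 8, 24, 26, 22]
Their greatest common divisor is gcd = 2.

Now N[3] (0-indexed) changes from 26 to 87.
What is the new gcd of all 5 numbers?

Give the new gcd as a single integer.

Answer: 1

Derivation:
Numbers: [26, 8, 24, 26, 22], gcd = 2
Change: index 3, 26 -> 87
gcd of the OTHER numbers (without index 3): gcd([26, 8, 24, 22]) = 2
New gcd = gcd(g_others, new_val) = gcd(2, 87) = 1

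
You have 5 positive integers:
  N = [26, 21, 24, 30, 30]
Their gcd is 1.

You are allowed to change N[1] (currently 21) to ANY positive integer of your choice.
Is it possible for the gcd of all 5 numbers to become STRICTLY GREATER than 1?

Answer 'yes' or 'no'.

Current gcd = 1
gcd of all OTHER numbers (without N[1]=21): gcd([26, 24, 30, 30]) = 2
The new gcd after any change is gcd(2, new_value).
This can be at most 2.
Since 2 > old gcd 1, the gcd CAN increase (e.g., set N[1] = 2).

Answer: yes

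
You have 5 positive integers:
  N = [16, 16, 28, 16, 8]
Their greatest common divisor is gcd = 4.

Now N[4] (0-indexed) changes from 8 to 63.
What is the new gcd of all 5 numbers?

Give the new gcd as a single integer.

Numbers: [16, 16, 28, 16, 8], gcd = 4
Change: index 4, 8 -> 63
gcd of the OTHER numbers (without index 4): gcd([16, 16, 28, 16]) = 4
New gcd = gcd(g_others, new_val) = gcd(4, 63) = 1

Answer: 1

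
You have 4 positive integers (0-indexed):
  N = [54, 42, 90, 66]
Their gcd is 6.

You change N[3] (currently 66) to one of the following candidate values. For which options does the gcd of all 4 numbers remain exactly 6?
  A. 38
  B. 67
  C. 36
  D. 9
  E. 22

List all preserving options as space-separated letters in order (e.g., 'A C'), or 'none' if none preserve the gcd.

Answer: C

Derivation:
Old gcd = 6; gcd of others (without N[3]) = 6
New gcd for candidate v: gcd(6, v). Preserves old gcd iff gcd(6, v) = 6.
  Option A: v=38, gcd(6,38)=2 -> changes
  Option B: v=67, gcd(6,67)=1 -> changes
  Option C: v=36, gcd(6,36)=6 -> preserves
  Option D: v=9, gcd(6,9)=3 -> changes
  Option E: v=22, gcd(6,22)=2 -> changes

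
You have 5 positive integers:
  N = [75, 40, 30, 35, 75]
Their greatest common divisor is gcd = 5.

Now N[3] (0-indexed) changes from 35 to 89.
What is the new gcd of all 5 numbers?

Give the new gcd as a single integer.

Answer: 1

Derivation:
Numbers: [75, 40, 30, 35, 75], gcd = 5
Change: index 3, 35 -> 89
gcd of the OTHER numbers (without index 3): gcd([75, 40, 30, 75]) = 5
New gcd = gcd(g_others, new_val) = gcd(5, 89) = 1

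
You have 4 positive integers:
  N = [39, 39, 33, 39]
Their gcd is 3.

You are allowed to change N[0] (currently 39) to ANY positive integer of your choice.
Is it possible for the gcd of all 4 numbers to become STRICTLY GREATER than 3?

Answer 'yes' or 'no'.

Answer: no

Derivation:
Current gcd = 3
gcd of all OTHER numbers (without N[0]=39): gcd([39, 33, 39]) = 3
The new gcd after any change is gcd(3, new_value).
This can be at most 3.
Since 3 = old gcd 3, the gcd can only stay the same or decrease.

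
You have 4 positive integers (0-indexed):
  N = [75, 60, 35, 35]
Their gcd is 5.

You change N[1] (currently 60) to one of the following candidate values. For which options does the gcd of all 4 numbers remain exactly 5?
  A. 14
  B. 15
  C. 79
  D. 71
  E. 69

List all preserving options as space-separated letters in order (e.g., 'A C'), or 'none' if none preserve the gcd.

Old gcd = 5; gcd of others (without N[1]) = 5
New gcd for candidate v: gcd(5, v). Preserves old gcd iff gcd(5, v) = 5.
  Option A: v=14, gcd(5,14)=1 -> changes
  Option B: v=15, gcd(5,15)=5 -> preserves
  Option C: v=79, gcd(5,79)=1 -> changes
  Option D: v=71, gcd(5,71)=1 -> changes
  Option E: v=69, gcd(5,69)=1 -> changes

Answer: B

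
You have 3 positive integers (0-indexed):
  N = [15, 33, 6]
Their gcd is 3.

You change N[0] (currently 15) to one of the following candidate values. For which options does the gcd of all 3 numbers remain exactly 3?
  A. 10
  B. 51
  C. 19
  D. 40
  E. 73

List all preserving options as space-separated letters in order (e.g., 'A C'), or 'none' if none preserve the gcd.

Old gcd = 3; gcd of others (without N[0]) = 3
New gcd for candidate v: gcd(3, v). Preserves old gcd iff gcd(3, v) = 3.
  Option A: v=10, gcd(3,10)=1 -> changes
  Option B: v=51, gcd(3,51)=3 -> preserves
  Option C: v=19, gcd(3,19)=1 -> changes
  Option D: v=40, gcd(3,40)=1 -> changes
  Option E: v=73, gcd(3,73)=1 -> changes

Answer: B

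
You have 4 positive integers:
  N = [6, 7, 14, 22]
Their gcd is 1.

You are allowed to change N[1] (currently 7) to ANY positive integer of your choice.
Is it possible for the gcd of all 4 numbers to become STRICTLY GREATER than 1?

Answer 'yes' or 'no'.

Answer: yes

Derivation:
Current gcd = 1
gcd of all OTHER numbers (without N[1]=7): gcd([6, 14, 22]) = 2
The new gcd after any change is gcd(2, new_value).
This can be at most 2.
Since 2 > old gcd 1, the gcd CAN increase (e.g., set N[1] = 2).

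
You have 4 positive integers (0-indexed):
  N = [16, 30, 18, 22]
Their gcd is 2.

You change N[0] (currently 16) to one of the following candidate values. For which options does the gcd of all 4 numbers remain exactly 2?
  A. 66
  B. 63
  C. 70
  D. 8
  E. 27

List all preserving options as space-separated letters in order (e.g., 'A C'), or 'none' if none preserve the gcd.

Old gcd = 2; gcd of others (without N[0]) = 2
New gcd for candidate v: gcd(2, v). Preserves old gcd iff gcd(2, v) = 2.
  Option A: v=66, gcd(2,66)=2 -> preserves
  Option B: v=63, gcd(2,63)=1 -> changes
  Option C: v=70, gcd(2,70)=2 -> preserves
  Option D: v=8, gcd(2,8)=2 -> preserves
  Option E: v=27, gcd(2,27)=1 -> changes

Answer: A C D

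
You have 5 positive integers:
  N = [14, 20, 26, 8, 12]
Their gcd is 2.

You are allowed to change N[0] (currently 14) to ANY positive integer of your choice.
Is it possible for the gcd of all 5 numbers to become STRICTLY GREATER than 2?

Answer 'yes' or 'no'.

Current gcd = 2
gcd of all OTHER numbers (without N[0]=14): gcd([20, 26, 8, 12]) = 2
The new gcd after any change is gcd(2, new_value).
This can be at most 2.
Since 2 = old gcd 2, the gcd can only stay the same or decrease.

Answer: no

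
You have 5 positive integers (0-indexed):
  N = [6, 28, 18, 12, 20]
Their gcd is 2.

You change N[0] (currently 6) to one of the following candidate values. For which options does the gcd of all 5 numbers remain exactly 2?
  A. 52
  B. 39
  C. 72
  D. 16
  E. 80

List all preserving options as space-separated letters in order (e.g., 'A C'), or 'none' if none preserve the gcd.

Answer: A C D E

Derivation:
Old gcd = 2; gcd of others (without N[0]) = 2
New gcd for candidate v: gcd(2, v). Preserves old gcd iff gcd(2, v) = 2.
  Option A: v=52, gcd(2,52)=2 -> preserves
  Option B: v=39, gcd(2,39)=1 -> changes
  Option C: v=72, gcd(2,72)=2 -> preserves
  Option D: v=16, gcd(2,16)=2 -> preserves
  Option E: v=80, gcd(2,80)=2 -> preserves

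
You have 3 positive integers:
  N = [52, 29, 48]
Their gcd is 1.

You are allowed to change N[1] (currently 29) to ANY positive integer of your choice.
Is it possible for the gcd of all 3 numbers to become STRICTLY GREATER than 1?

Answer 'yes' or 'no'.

Answer: yes

Derivation:
Current gcd = 1
gcd of all OTHER numbers (without N[1]=29): gcd([52, 48]) = 4
The new gcd after any change is gcd(4, new_value).
This can be at most 4.
Since 4 > old gcd 1, the gcd CAN increase (e.g., set N[1] = 4).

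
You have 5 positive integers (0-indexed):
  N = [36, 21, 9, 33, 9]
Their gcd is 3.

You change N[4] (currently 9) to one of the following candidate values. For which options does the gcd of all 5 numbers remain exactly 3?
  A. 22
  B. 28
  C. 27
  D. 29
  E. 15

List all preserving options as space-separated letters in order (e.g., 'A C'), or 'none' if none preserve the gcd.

Old gcd = 3; gcd of others (without N[4]) = 3
New gcd for candidate v: gcd(3, v). Preserves old gcd iff gcd(3, v) = 3.
  Option A: v=22, gcd(3,22)=1 -> changes
  Option B: v=28, gcd(3,28)=1 -> changes
  Option C: v=27, gcd(3,27)=3 -> preserves
  Option D: v=29, gcd(3,29)=1 -> changes
  Option E: v=15, gcd(3,15)=3 -> preserves

Answer: C E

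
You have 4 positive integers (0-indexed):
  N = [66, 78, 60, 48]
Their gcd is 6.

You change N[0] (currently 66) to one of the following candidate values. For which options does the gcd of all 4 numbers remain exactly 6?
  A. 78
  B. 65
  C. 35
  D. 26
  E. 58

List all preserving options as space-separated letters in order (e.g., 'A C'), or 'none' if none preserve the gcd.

Old gcd = 6; gcd of others (without N[0]) = 6
New gcd for candidate v: gcd(6, v). Preserves old gcd iff gcd(6, v) = 6.
  Option A: v=78, gcd(6,78)=6 -> preserves
  Option B: v=65, gcd(6,65)=1 -> changes
  Option C: v=35, gcd(6,35)=1 -> changes
  Option D: v=26, gcd(6,26)=2 -> changes
  Option E: v=58, gcd(6,58)=2 -> changes

Answer: A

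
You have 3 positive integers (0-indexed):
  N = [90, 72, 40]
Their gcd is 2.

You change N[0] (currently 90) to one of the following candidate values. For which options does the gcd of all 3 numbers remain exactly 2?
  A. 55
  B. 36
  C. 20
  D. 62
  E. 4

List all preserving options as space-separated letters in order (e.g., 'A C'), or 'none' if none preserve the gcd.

Answer: D

Derivation:
Old gcd = 2; gcd of others (without N[0]) = 8
New gcd for candidate v: gcd(8, v). Preserves old gcd iff gcd(8, v) = 2.
  Option A: v=55, gcd(8,55)=1 -> changes
  Option B: v=36, gcd(8,36)=4 -> changes
  Option C: v=20, gcd(8,20)=4 -> changes
  Option D: v=62, gcd(8,62)=2 -> preserves
  Option E: v=4, gcd(8,4)=4 -> changes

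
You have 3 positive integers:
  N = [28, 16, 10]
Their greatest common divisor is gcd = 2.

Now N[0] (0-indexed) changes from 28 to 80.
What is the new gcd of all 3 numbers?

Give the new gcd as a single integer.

Answer: 2

Derivation:
Numbers: [28, 16, 10], gcd = 2
Change: index 0, 28 -> 80
gcd of the OTHER numbers (without index 0): gcd([16, 10]) = 2
New gcd = gcd(g_others, new_val) = gcd(2, 80) = 2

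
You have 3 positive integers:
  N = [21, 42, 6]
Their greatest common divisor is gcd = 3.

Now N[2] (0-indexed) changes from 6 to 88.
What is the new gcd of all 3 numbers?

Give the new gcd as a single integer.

Numbers: [21, 42, 6], gcd = 3
Change: index 2, 6 -> 88
gcd of the OTHER numbers (without index 2): gcd([21, 42]) = 21
New gcd = gcd(g_others, new_val) = gcd(21, 88) = 1

Answer: 1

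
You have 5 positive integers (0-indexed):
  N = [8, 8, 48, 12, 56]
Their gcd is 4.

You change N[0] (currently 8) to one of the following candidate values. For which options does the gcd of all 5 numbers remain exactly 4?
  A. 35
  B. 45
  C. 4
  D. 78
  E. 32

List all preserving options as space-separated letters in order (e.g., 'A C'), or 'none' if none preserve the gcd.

Old gcd = 4; gcd of others (without N[0]) = 4
New gcd for candidate v: gcd(4, v). Preserves old gcd iff gcd(4, v) = 4.
  Option A: v=35, gcd(4,35)=1 -> changes
  Option B: v=45, gcd(4,45)=1 -> changes
  Option C: v=4, gcd(4,4)=4 -> preserves
  Option D: v=78, gcd(4,78)=2 -> changes
  Option E: v=32, gcd(4,32)=4 -> preserves

Answer: C E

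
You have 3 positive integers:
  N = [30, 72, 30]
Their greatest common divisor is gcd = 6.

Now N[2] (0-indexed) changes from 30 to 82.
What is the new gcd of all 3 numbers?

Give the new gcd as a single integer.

Answer: 2

Derivation:
Numbers: [30, 72, 30], gcd = 6
Change: index 2, 30 -> 82
gcd of the OTHER numbers (without index 2): gcd([30, 72]) = 6
New gcd = gcd(g_others, new_val) = gcd(6, 82) = 2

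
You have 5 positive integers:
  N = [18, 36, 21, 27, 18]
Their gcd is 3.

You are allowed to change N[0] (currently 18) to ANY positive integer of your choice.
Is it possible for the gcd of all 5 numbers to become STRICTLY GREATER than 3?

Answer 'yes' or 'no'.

Current gcd = 3
gcd of all OTHER numbers (without N[0]=18): gcd([36, 21, 27, 18]) = 3
The new gcd after any change is gcd(3, new_value).
This can be at most 3.
Since 3 = old gcd 3, the gcd can only stay the same or decrease.

Answer: no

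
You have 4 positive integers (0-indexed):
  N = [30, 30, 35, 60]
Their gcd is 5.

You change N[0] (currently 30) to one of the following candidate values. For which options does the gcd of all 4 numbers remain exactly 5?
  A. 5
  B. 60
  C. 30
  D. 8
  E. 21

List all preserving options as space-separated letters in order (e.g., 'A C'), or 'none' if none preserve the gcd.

Answer: A B C

Derivation:
Old gcd = 5; gcd of others (without N[0]) = 5
New gcd for candidate v: gcd(5, v). Preserves old gcd iff gcd(5, v) = 5.
  Option A: v=5, gcd(5,5)=5 -> preserves
  Option B: v=60, gcd(5,60)=5 -> preserves
  Option C: v=30, gcd(5,30)=5 -> preserves
  Option D: v=8, gcd(5,8)=1 -> changes
  Option E: v=21, gcd(5,21)=1 -> changes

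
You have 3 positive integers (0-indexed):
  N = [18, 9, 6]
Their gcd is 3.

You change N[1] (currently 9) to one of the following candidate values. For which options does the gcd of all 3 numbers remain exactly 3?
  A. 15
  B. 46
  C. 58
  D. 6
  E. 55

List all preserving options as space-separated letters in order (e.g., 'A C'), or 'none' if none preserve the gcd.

Old gcd = 3; gcd of others (without N[1]) = 6
New gcd for candidate v: gcd(6, v). Preserves old gcd iff gcd(6, v) = 3.
  Option A: v=15, gcd(6,15)=3 -> preserves
  Option B: v=46, gcd(6,46)=2 -> changes
  Option C: v=58, gcd(6,58)=2 -> changes
  Option D: v=6, gcd(6,6)=6 -> changes
  Option E: v=55, gcd(6,55)=1 -> changes

Answer: A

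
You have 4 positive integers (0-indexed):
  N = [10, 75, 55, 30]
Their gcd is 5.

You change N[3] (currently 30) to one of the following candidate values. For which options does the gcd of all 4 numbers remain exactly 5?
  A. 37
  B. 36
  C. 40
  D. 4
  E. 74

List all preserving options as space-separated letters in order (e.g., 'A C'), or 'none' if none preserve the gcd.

Old gcd = 5; gcd of others (without N[3]) = 5
New gcd for candidate v: gcd(5, v). Preserves old gcd iff gcd(5, v) = 5.
  Option A: v=37, gcd(5,37)=1 -> changes
  Option B: v=36, gcd(5,36)=1 -> changes
  Option C: v=40, gcd(5,40)=5 -> preserves
  Option D: v=4, gcd(5,4)=1 -> changes
  Option E: v=74, gcd(5,74)=1 -> changes

Answer: C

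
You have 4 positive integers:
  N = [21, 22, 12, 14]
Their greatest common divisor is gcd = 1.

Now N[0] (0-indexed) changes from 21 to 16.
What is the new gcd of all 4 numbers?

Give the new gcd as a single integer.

Numbers: [21, 22, 12, 14], gcd = 1
Change: index 0, 21 -> 16
gcd of the OTHER numbers (without index 0): gcd([22, 12, 14]) = 2
New gcd = gcd(g_others, new_val) = gcd(2, 16) = 2

Answer: 2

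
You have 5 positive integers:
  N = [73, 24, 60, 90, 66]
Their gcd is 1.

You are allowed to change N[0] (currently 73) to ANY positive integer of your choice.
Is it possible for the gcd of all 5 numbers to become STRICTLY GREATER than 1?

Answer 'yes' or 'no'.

Current gcd = 1
gcd of all OTHER numbers (without N[0]=73): gcd([24, 60, 90, 66]) = 6
The new gcd after any change is gcd(6, new_value).
This can be at most 6.
Since 6 > old gcd 1, the gcd CAN increase (e.g., set N[0] = 6).

Answer: yes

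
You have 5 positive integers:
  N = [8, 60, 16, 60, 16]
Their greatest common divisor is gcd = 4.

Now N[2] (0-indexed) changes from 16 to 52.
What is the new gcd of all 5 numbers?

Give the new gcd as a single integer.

Answer: 4

Derivation:
Numbers: [8, 60, 16, 60, 16], gcd = 4
Change: index 2, 16 -> 52
gcd of the OTHER numbers (without index 2): gcd([8, 60, 60, 16]) = 4
New gcd = gcd(g_others, new_val) = gcd(4, 52) = 4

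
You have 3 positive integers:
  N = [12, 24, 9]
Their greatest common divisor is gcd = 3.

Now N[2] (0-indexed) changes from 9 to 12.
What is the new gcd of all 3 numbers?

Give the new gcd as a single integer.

Numbers: [12, 24, 9], gcd = 3
Change: index 2, 9 -> 12
gcd of the OTHER numbers (without index 2): gcd([12, 24]) = 12
New gcd = gcd(g_others, new_val) = gcd(12, 12) = 12

Answer: 12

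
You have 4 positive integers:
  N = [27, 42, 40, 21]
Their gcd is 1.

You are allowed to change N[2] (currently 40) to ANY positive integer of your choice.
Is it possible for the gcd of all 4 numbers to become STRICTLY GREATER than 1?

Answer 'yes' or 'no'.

Answer: yes

Derivation:
Current gcd = 1
gcd of all OTHER numbers (without N[2]=40): gcd([27, 42, 21]) = 3
The new gcd after any change is gcd(3, new_value).
This can be at most 3.
Since 3 > old gcd 1, the gcd CAN increase (e.g., set N[2] = 3).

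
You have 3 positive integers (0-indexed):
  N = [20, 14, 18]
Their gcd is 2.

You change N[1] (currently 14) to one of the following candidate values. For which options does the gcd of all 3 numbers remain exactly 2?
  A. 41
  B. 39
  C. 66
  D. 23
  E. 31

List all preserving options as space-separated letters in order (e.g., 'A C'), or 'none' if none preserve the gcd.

Answer: C

Derivation:
Old gcd = 2; gcd of others (without N[1]) = 2
New gcd for candidate v: gcd(2, v). Preserves old gcd iff gcd(2, v) = 2.
  Option A: v=41, gcd(2,41)=1 -> changes
  Option B: v=39, gcd(2,39)=1 -> changes
  Option C: v=66, gcd(2,66)=2 -> preserves
  Option D: v=23, gcd(2,23)=1 -> changes
  Option E: v=31, gcd(2,31)=1 -> changes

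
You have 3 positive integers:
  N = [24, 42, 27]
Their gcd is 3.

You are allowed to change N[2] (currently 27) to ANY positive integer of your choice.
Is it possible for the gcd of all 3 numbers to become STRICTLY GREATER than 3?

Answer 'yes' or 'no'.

Current gcd = 3
gcd of all OTHER numbers (without N[2]=27): gcd([24, 42]) = 6
The new gcd after any change is gcd(6, new_value).
This can be at most 6.
Since 6 > old gcd 3, the gcd CAN increase (e.g., set N[2] = 6).

Answer: yes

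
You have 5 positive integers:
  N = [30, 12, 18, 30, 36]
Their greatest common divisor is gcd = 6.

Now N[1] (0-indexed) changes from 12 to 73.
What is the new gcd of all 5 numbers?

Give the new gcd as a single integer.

Numbers: [30, 12, 18, 30, 36], gcd = 6
Change: index 1, 12 -> 73
gcd of the OTHER numbers (without index 1): gcd([30, 18, 30, 36]) = 6
New gcd = gcd(g_others, new_val) = gcd(6, 73) = 1

Answer: 1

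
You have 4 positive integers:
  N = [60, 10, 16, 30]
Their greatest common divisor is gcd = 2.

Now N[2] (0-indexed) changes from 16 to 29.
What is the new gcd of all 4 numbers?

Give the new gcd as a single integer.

Answer: 1

Derivation:
Numbers: [60, 10, 16, 30], gcd = 2
Change: index 2, 16 -> 29
gcd of the OTHER numbers (without index 2): gcd([60, 10, 30]) = 10
New gcd = gcd(g_others, new_val) = gcd(10, 29) = 1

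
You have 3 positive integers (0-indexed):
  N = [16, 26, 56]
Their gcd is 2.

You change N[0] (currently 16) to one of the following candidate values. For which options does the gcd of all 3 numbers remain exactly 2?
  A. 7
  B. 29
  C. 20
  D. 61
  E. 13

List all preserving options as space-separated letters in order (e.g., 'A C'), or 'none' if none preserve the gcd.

Answer: C

Derivation:
Old gcd = 2; gcd of others (without N[0]) = 2
New gcd for candidate v: gcd(2, v). Preserves old gcd iff gcd(2, v) = 2.
  Option A: v=7, gcd(2,7)=1 -> changes
  Option B: v=29, gcd(2,29)=1 -> changes
  Option C: v=20, gcd(2,20)=2 -> preserves
  Option D: v=61, gcd(2,61)=1 -> changes
  Option E: v=13, gcd(2,13)=1 -> changes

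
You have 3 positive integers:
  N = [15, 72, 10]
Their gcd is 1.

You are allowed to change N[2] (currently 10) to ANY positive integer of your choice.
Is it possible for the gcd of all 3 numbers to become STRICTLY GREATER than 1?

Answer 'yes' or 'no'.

Current gcd = 1
gcd of all OTHER numbers (without N[2]=10): gcd([15, 72]) = 3
The new gcd after any change is gcd(3, new_value).
This can be at most 3.
Since 3 > old gcd 1, the gcd CAN increase (e.g., set N[2] = 3).

Answer: yes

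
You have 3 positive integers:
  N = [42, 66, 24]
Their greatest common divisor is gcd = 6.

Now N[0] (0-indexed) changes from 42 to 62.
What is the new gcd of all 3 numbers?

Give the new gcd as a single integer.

Answer: 2

Derivation:
Numbers: [42, 66, 24], gcd = 6
Change: index 0, 42 -> 62
gcd of the OTHER numbers (without index 0): gcd([66, 24]) = 6
New gcd = gcd(g_others, new_val) = gcd(6, 62) = 2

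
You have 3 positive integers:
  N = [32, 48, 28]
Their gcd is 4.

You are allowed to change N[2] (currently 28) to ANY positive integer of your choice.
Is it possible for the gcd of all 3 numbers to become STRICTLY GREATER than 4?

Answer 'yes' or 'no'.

Answer: yes

Derivation:
Current gcd = 4
gcd of all OTHER numbers (without N[2]=28): gcd([32, 48]) = 16
The new gcd after any change is gcd(16, new_value).
This can be at most 16.
Since 16 > old gcd 4, the gcd CAN increase (e.g., set N[2] = 16).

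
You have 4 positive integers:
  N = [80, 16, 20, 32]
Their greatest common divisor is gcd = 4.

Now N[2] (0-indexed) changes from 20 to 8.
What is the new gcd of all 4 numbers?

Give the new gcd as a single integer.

Answer: 8

Derivation:
Numbers: [80, 16, 20, 32], gcd = 4
Change: index 2, 20 -> 8
gcd of the OTHER numbers (without index 2): gcd([80, 16, 32]) = 16
New gcd = gcd(g_others, new_val) = gcd(16, 8) = 8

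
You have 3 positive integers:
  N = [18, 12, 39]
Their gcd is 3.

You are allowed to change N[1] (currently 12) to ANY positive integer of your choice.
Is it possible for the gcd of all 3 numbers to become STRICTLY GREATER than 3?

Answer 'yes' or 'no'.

Answer: no

Derivation:
Current gcd = 3
gcd of all OTHER numbers (without N[1]=12): gcd([18, 39]) = 3
The new gcd after any change is gcd(3, new_value).
This can be at most 3.
Since 3 = old gcd 3, the gcd can only stay the same or decrease.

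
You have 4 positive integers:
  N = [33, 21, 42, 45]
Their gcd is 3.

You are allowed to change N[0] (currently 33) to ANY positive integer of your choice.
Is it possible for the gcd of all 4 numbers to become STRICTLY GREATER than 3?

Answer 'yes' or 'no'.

Answer: no

Derivation:
Current gcd = 3
gcd of all OTHER numbers (without N[0]=33): gcd([21, 42, 45]) = 3
The new gcd after any change is gcd(3, new_value).
This can be at most 3.
Since 3 = old gcd 3, the gcd can only stay the same or decrease.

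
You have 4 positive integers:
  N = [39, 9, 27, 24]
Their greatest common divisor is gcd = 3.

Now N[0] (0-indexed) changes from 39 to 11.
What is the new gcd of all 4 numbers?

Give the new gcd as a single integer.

Numbers: [39, 9, 27, 24], gcd = 3
Change: index 0, 39 -> 11
gcd of the OTHER numbers (without index 0): gcd([9, 27, 24]) = 3
New gcd = gcd(g_others, new_val) = gcd(3, 11) = 1

Answer: 1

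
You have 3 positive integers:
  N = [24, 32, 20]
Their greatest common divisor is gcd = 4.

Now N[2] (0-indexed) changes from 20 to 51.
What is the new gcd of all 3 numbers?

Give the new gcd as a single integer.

Answer: 1

Derivation:
Numbers: [24, 32, 20], gcd = 4
Change: index 2, 20 -> 51
gcd of the OTHER numbers (without index 2): gcd([24, 32]) = 8
New gcd = gcd(g_others, new_val) = gcd(8, 51) = 1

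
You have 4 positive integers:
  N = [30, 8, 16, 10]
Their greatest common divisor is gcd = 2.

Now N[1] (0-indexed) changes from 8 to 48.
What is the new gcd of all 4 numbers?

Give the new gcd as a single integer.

Answer: 2

Derivation:
Numbers: [30, 8, 16, 10], gcd = 2
Change: index 1, 8 -> 48
gcd of the OTHER numbers (without index 1): gcd([30, 16, 10]) = 2
New gcd = gcd(g_others, new_val) = gcd(2, 48) = 2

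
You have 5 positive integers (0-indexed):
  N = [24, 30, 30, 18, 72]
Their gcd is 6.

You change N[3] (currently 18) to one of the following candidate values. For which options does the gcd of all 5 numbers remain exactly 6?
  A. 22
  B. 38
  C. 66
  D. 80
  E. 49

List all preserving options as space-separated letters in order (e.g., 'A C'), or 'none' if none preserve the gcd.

Old gcd = 6; gcd of others (without N[3]) = 6
New gcd for candidate v: gcd(6, v). Preserves old gcd iff gcd(6, v) = 6.
  Option A: v=22, gcd(6,22)=2 -> changes
  Option B: v=38, gcd(6,38)=2 -> changes
  Option C: v=66, gcd(6,66)=6 -> preserves
  Option D: v=80, gcd(6,80)=2 -> changes
  Option E: v=49, gcd(6,49)=1 -> changes

Answer: C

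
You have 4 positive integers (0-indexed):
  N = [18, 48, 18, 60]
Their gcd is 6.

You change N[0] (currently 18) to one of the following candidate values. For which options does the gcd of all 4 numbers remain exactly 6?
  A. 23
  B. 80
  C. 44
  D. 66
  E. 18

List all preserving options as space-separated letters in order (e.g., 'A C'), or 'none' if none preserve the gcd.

Answer: D E

Derivation:
Old gcd = 6; gcd of others (without N[0]) = 6
New gcd for candidate v: gcd(6, v). Preserves old gcd iff gcd(6, v) = 6.
  Option A: v=23, gcd(6,23)=1 -> changes
  Option B: v=80, gcd(6,80)=2 -> changes
  Option C: v=44, gcd(6,44)=2 -> changes
  Option D: v=66, gcd(6,66)=6 -> preserves
  Option E: v=18, gcd(6,18)=6 -> preserves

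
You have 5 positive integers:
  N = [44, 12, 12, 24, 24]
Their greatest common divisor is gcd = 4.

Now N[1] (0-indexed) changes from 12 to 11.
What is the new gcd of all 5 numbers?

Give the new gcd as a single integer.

Answer: 1

Derivation:
Numbers: [44, 12, 12, 24, 24], gcd = 4
Change: index 1, 12 -> 11
gcd of the OTHER numbers (without index 1): gcd([44, 12, 24, 24]) = 4
New gcd = gcd(g_others, new_val) = gcd(4, 11) = 1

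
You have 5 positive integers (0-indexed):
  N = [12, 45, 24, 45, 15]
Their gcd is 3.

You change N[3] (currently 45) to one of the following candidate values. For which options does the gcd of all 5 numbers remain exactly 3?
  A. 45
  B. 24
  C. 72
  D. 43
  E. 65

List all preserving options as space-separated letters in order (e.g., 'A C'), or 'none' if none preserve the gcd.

Answer: A B C

Derivation:
Old gcd = 3; gcd of others (without N[3]) = 3
New gcd for candidate v: gcd(3, v). Preserves old gcd iff gcd(3, v) = 3.
  Option A: v=45, gcd(3,45)=3 -> preserves
  Option B: v=24, gcd(3,24)=3 -> preserves
  Option C: v=72, gcd(3,72)=3 -> preserves
  Option D: v=43, gcd(3,43)=1 -> changes
  Option E: v=65, gcd(3,65)=1 -> changes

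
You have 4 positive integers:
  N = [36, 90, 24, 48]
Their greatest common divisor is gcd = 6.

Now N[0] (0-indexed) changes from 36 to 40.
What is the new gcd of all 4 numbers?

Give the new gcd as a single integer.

Answer: 2

Derivation:
Numbers: [36, 90, 24, 48], gcd = 6
Change: index 0, 36 -> 40
gcd of the OTHER numbers (without index 0): gcd([90, 24, 48]) = 6
New gcd = gcd(g_others, new_val) = gcd(6, 40) = 2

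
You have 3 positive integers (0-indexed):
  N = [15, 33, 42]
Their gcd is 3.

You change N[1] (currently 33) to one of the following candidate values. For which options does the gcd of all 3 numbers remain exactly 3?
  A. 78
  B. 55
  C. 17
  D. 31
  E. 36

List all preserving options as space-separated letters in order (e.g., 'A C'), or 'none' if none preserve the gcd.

Old gcd = 3; gcd of others (without N[1]) = 3
New gcd for candidate v: gcd(3, v). Preserves old gcd iff gcd(3, v) = 3.
  Option A: v=78, gcd(3,78)=3 -> preserves
  Option B: v=55, gcd(3,55)=1 -> changes
  Option C: v=17, gcd(3,17)=1 -> changes
  Option D: v=31, gcd(3,31)=1 -> changes
  Option E: v=36, gcd(3,36)=3 -> preserves

Answer: A E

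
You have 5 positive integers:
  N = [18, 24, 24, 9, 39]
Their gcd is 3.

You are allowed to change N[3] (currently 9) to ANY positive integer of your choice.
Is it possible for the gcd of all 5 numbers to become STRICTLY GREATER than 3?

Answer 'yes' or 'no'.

Answer: no

Derivation:
Current gcd = 3
gcd of all OTHER numbers (without N[3]=9): gcd([18, 24, 24, 39]) = 3
The new gcd after any change is gcd(3, new_value).
This can be at most 3.
Since 3 = old gcd 3, the gcd can only stay the same or decrease.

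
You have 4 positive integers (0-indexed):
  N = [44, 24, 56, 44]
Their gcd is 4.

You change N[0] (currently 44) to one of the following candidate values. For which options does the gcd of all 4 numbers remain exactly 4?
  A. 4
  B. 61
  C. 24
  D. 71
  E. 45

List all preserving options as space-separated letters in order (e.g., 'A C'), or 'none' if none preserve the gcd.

Answer: A C

Derivation:
Old gcd = 4; gcd of others (without N[0]) = 4
New gcd for candidate v: gcd(4, v). Preserves old gcd iff gcd(4, v) = 4.
  Option A: v=4, gcd(4,4)=4 -> preserves
  Option B: v=61, gcd(4,61)=1 -> changes
  Option C: v=24, gcd(4,24)=4 -> preserves
  Option D: v=71, gcd(4,71)=1 -> changes
  Option E: v=45, gcd(4,45)=1 -> changes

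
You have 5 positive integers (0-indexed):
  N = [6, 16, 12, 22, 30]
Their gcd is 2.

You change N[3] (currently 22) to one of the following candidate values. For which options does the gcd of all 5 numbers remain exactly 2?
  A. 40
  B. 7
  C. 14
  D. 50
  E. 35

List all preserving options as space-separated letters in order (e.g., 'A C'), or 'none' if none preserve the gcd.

Answer: A C D

Derivation:
Old gcd = 2; gcd of others (without N[3]) = 2
New gcd for candidate v: gcd(2, v). Preserves old gcd iff gcd(2, v) = 2.
  Option A: v=40, gcd(2,40)=2 -> preserves
  Option B: v=7, gcd(2,7)=1 -> changes
  Option C: v=14, gcd(2,14)=2 -> preserves
  Option D: v=50, gcd(2,50)=2 -> preserves
  Option E: v=35, gcd(2,35)=1 -> changes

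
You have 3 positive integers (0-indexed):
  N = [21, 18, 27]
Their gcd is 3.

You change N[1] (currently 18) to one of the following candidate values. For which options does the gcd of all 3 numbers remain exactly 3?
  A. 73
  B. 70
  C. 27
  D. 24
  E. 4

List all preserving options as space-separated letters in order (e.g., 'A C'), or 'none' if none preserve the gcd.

Answer: C D

Derivation:
Old gcd = 3; gcd of others (without N[1]) = 3
New gcd for candidate v: gcd(3, v). Preserves old gcd iff gcd(3, v) = 3.
  Option A: v=73, gcd(3,73)=1 -> changes
  Option B: v=70, gcd(3,70)=1 -> changes
  Option C: v=27, gcd(3,27)=3 -> preserves
  Option D: v=24, gcd(3,24)=3 -> preserves
  Option E: v=4, gcd(3,4)=1 -> changes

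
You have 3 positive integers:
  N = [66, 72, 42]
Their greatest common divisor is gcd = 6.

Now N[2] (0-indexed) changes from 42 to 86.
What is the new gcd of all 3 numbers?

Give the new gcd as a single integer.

Numbers: [66, 72, 42], gcd = 6
Change: index 2, 42 -> 86
gcd of the OTHER numbers (without index 2): gcd([66, 72]) = 6
New gcd = gcd(g_others, new_val) = gcd(6, 86) = 2

Answer: 2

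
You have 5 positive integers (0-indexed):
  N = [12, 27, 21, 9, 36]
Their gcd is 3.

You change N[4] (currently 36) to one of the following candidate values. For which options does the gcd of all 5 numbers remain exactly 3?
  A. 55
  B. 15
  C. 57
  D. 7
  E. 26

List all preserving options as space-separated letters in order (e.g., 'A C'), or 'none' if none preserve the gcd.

Answer: B C

Derivation:
Old gcd = 3; gcd of others (without N[4]) = 3
New gcd for candidate v: gcd(3, v). Preserves old gcd iff gcd(3, v) = 3.
  Option A: v=55, gcd(3,55)=1 -> changes
  Option B: v=15, gcd(3,15)=3 -> preserves
  Option C: v=57, gcd(3,57)=3 -> preserves
  Option D: v=7, gcd(3,7)=1 -> changes
  Option E: v=26, gcd(3,26)=1 -> changes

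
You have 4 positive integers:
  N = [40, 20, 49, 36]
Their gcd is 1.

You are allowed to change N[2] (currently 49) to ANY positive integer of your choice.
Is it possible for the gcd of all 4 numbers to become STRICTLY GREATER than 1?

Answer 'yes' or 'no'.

Current gcd = 1
gcd of all OTHER numbers (without N[2]=49): gcd([40, 20, 36]) = 4
The new gcd after any change is gcd(4, new_value).
This can be at most 4.
Since 4 > old gcd 1, the gcd CAN increase (e.g., set N[2] = 4).

Answer: yes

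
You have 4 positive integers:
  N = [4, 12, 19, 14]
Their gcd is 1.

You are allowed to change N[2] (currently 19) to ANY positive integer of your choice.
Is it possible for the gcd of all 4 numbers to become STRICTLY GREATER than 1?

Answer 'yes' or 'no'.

Current gcd = 1
gcd of all OTHER numbers (without N[2]=19): gcd([4, 12, 14]) = 2
The new gcd after any change is gcd(2, new_value).
This can be at most 2.
Since 2 > old gcd 1, the gcd CAN increase (e.g., set N[2] = 2).

Answer: yes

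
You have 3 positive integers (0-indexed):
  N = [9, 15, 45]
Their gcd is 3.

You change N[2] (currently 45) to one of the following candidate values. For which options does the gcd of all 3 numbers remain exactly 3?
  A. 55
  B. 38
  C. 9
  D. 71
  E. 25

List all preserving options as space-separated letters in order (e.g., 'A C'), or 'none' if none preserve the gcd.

Answer: C

Derivation:
Old gcd = 3; gcd of others (without N[2]) = 3
New gcd for candidate v: gcd(3, v). Preserves old gcd iff gcd(3, v) = 3.
  Option A: v=55, gcd(3,55)=1 -> changes
  Option B: v=38, gcd(3,38)=1 -> changes
  Option C: v=9, gcd(3,9)=3 -> preserves
  Option D: v=71, gcd(3,71)=1 -> changes
  Option E: v=25, gcd(3,25)=1 -> changes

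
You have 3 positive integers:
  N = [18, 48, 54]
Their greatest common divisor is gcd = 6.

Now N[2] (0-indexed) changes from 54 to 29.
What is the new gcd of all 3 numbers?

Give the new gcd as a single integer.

Answer: 1

Derivation:
Numbers: [18, 48, 54], gcd = 6
Change: index 2, 54 -> 29
gcd of the OTHER numbers (without index 2): gcd([18, 48]) = 6
New gcd = gcd(g_others, new_val) = gcd(6, 29) = 1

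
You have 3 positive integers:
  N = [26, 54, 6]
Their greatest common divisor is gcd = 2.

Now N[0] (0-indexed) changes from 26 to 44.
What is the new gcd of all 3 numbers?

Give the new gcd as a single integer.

Numbers: [26, 54, 6], gcd = 2
Change: index 0, 26 -> 44
gcd of the OTHER numbers (without index 0): gcd([54, 6]) = 6
New gcd = gcd(g_others, new_val) = gcd(6, 44) = 2

Answer: 2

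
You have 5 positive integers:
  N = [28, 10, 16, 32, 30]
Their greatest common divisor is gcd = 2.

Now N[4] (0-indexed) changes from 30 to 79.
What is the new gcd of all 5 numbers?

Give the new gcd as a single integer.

Answer: 1

Derivation:
Numbers: [28, 10, 16, 32, 30], gcd = 2
Change: index 4, 30 -> 79
gcd of the OTHER numbers (without index 4): gcd([28, 10, 16, 32]) = 2
New gcd = gcd(g_others, new_val) = gcd(2, 79) = 1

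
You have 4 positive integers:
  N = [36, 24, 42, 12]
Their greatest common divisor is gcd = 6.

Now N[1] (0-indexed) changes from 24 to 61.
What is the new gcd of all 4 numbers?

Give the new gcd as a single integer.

Answer: 1

Derivation:
Numbers: [36, 24, 42, 12], gcd = 6
Change: index 1, 24 -> 61
gcd of the OTHER numbers (without index 1): gcd([36, 42, 12]) = 6
New gcd = gcd(g_others, new_val) = gcd(6, 61) = 1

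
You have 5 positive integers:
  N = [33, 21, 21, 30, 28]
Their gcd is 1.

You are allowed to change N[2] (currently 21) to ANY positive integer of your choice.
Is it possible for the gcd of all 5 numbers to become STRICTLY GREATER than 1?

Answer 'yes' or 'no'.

Answer: no

Derivation:
Current gcd = 1
gcd of all OTHER numbers (without N[2]=21): gcd([33, 21, 30, 28]) = 1
The new gcd after any change is gcd(1, new_value).
This can be at most 1.
Since 1 = old gcd 1, the gcd can only stay the same or decrease.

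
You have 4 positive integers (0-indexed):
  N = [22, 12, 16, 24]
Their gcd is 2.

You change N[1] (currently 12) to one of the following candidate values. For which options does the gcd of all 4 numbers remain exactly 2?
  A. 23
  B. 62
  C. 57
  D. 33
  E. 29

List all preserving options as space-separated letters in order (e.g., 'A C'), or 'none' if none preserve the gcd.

Old gcd = 2; gcd of others (without N[1]) = 2
New gcd for candidate v: gcd(2, v). Preserves old gcd iff gcd(2, v) = 2.
  Option A: v=23, gcd(2,23)=1 -> changes
  Option B: v=62, gcd(2,62)=2 -> preserves
  Option C: v=57, gcd(2,57)=1 -> changes
  Option D: v=33, gcd(2,33)=1 -> changes
  Option E: v=29, gcd(2,29)=1 -> changes

Answer: B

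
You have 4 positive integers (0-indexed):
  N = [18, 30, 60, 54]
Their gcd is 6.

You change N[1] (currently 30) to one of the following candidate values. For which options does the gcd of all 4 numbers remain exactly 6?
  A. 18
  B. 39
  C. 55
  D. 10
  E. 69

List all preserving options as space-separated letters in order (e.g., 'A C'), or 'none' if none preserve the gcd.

Old gcd = 6; gcd of others (without N[1]) = 6
New gcd for candidate v: gcd(6, v). Preserves old gcd iff gcd(6, v) = 6.
  Option A: v=18, gcd(6,18)=6 -> preserves
  Option B: v=39, gcd(6,39)=3 -> changes
  Option C: v=55, gcd(6,55)=1 -> changes
  Option D: v=10, gcd(6,10)=2 -> changes
  Option E: v=69, gcd(6,69)=3 -> changes

Answer: A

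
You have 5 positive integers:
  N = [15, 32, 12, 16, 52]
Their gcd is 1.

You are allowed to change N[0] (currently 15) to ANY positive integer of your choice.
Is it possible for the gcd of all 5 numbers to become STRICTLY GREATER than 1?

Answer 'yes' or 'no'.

Current gcd = 1
gcd of all OTHER numbers (without N[0]=15): gcd([32, 12, 16, 52]) = 4
The new gcd after any change is gcd(4, new_value).
This can be at most 4.
Since 4 > old gcd 1, the gcd CAN increase (e.g., set N[0] = 4).

Answer: yes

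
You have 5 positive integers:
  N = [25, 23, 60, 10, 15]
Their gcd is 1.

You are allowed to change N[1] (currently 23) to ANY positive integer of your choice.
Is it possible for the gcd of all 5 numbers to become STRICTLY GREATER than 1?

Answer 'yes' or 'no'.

Answer: yes

Derivation:
Current gcd = 1
gcd of all OTHER numbers (without N[1]=23): gcd([25, 60, 10, 15]) = 5
The new gcd after any change is gcd(5, new_value).
This can be at most 5.
Since 5 > old gcd 1, the gcd CAN increase (e.g., set N[1] = 5).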